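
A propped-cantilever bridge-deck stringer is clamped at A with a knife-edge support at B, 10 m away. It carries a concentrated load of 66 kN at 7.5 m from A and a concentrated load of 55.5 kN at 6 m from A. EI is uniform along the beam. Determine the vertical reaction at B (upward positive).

R_B = 65.74 kN

Release the roller at B. Primary structure: cantilever fixed at A.
Downward deflection at the released point B due to the loads:
  point load 66 at a = 7.5: Pa²(3L − a)/(6EI) = 13922/EI
  point load 55.5 at a = 6: Pa²(3L − a)/(6EI) = 7992/EI
  δ_0 = 21914/EI
Flexibility coefficient — unit upward force at B: δ_{BB} = L³/(3EI) = 333.3/EI.
Compatibility at B: δ_0 − R_B·δ_{BB} = 0, so R_B = 21914/333.3 = 65.74 kN.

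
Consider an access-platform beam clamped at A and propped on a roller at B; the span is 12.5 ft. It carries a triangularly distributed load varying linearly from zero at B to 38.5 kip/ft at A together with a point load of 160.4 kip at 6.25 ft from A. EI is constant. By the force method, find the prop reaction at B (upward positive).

R_B = 98.25 kip

Choose R_B as the redundant. The primary structure is the cantilever fixed at A.
Deflection at B on the released cantilever, summing each load's contribution:
  triangular load, peak 38.5 at the fixed end: w₀L⁴/(30EI) = 31331/EI
  point load 160.4 at a = 6.25: Pa²(3L − a)/(6EI) = 32633/EI
  δ_0 = 63965/EI
Flexibility coefficient — unit upward force at B: δ_{BB} = L³/(3EI) = 651/EI.
The prop prevents deflection at B: R_B = δ_0/δ_{BB} = 63965/651 = 98.25 kip.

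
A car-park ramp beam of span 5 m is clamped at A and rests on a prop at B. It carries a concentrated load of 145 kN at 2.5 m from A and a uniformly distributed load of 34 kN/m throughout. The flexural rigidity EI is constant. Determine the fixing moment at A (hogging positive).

M_A = 242.2 kN·m

Choose R_B as the redundant. The primary structure is the cantilever fixed at A.
Free-end deflection of the primary structure under the applied loading (downward +):
  point load 145 at a = 2.5: Pa²(3L − a)/(6EI) = 1888/EI
  UDL 34: wL⁴/(8EI) = 2656/EI
  δ_0 = 4544/EI
Tip deflection under a unit load at B: L³/(3EI) = 41.67/EI.
Compatibility at B: δ_0 − R_B·δ_{BB} = 0, so R_B = 4544/41.67 = 109.1 kN.
Moment equilibrium about A: M_A = Σ(load moments about A) − R_B·L = 787.5 − 109.1×5 = 242.2 kN·m.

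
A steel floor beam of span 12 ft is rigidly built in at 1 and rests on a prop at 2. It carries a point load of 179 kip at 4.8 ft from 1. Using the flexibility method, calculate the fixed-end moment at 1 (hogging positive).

Remove the prop at 2; the released (primary) structure is a cantilever built in at 1.
Free-end deflection of the primary structure under the applied loading (downward +):
  point load 179 at a = 4.8: Pa²(3L − a)/(6EI) = 21446/EI
Flexibility coefficient — unit upward force at 2: δ_{22} = L³/(3EI) = 576/EI.
The prop prevents deflection at 2: R_2 = δ_0/δ_{22} = 21446/576 = 37.23 kip.
Moment equilibrium about 1: M_1 = Σ(load moments about 1) − R_2·L = 859.2 − 37.23×12 = 412.4 kip·ft.

M_1 = 412.4 kip·ft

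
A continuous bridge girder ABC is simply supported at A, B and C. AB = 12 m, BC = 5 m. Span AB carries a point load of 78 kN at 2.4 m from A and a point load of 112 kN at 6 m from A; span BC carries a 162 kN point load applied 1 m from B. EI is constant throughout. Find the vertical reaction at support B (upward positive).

R_B = 279.3 kN

Take M_B as the redundant. Released structure: two simple spans AB and BC with a hinge at B.
End slopes at the hinge B, treating each span as simply supported:
  span AB: point load 78 at a = 2.4: Pab(L + a)/(6LEI) = 359.4/EI
  span AB: point load 112 at a = 6: Pab(L + a)/(6LEI) = 1008/EI
  span BC: point load 162 at a = 1: Pab(L + b)/(6LEI) = 194.4/EI
  relative rotation θ_0 = (1367 + 194.4)/EI = 1562/EI
A unit hogging moment at B produces rotation L₁/(3EI) + L₂/(3EI) = 5.667/EI.
Slope continuity at B: θ_0 = M_B·5.667/EI, so M_B = 1562/5.667 = 275.6 kN·m (hogging).
Span AB, ΣM about A with M_B applied at B: R_B^{AB}·12 = 859.2 + 275.6, so R_B^{AB} = 94.57 kN and R_A = 190 − 94.57 = 95.43 kN.
Span BC, ΣM about C: R_B^{BC}·5 = 648 + 275.6, so R_B^{BC} = 184.7 kN and R_C = 162 − 184.7 = -22.72 kN.
R_B = 94.57 + 184.7 = 279.3 kN.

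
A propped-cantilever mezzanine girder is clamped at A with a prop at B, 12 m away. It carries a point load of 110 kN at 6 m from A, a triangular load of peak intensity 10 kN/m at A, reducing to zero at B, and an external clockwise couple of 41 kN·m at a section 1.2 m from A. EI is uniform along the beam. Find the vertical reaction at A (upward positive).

R_A = 122.7 kN

Remove the prop at B; the released (primary) structure is a cantilever built in at A.
Downward deflection at the released point B due to the loads:
  point load 110 at a = 6: Pa²(3L − a)/(6EI) = 19800/EI
  triangular load, peak 10 at the fixed end: w₀L⁴/(30EI) = 6912/EI
  clockwise couple 41 at a = 1.2: M₀a(2L − a)/(2EI) = 560.9/EI
  δ_0 = 27273/EI
Flexibility coefficient — unit upward force at B: δ_{BB} = L³/(3EI) = 576/EI.
The prop prevents deflection at B: R_B = δ_0/δ_{BB} = 27273/576 = 47.35 kN.
Vertical equilibrium: R_A = ΣP − R_B = 170 − 47.35 = 122.7 kN.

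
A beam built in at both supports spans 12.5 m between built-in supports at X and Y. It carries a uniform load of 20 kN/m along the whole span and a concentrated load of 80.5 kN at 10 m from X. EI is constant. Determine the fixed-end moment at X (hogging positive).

Take the two fixed-end moments M_X, M_Y as redundants; the released structure is the simple span XY.
End rotations of the released simple span under the applied load (×1/EI):
  at X: UDL 20: wL³/(24EI) = 1628/EI
  at Y: UDL 20: wL³/(24EI) = 1628/EI
  at X: point load 80.5 at a = 10: Pab(L + b)/(6LEI) = 402.5/EI
  at Y: point load 80.5 at a = 10: Pab(L + a)/(6LEI) = 603.8/EI
  θ_X0 = 2030/EI,  θ_Y0 = 2231/EI
Flexibility coefficients: a unit moment at one end gives L/(3EI) there and L/(6EI) at the far end, so f₁₁ = f₂₂ = 4.167/EI and f₁₂ = f₂₁ = 2.083/EI.
Compatibility — zero rotation at each built-in end:
  4.167 M_X + 2.083 M_Y = 2030
  2.083 M_X + 4.167 M_Y = 2231
Solving the pair gives M_X = 292.6 kN·m and M_Y = 389.2 kN·m (hogging).

M_X = 292.6 kN·m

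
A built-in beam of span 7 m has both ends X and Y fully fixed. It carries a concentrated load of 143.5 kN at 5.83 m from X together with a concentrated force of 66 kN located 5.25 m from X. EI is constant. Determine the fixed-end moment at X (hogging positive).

Take the two fixed-end moments M_X, M_Y as redundants; the released structure is the simple span XY.
Simple-span end rotations at X and Y under the given loads:
  at X: point load 143.5 at a = 5.83: Pab(L + b)/(6LEI) = 190.4/EI
  at Y: point load 143.5 at a = 5.83: Pab(L + a)/(6LEI) = 299/EI
  at X: point load 66 at a = 5.25: Pab(L + b)/(6LEI) = 126.3/EI
  at Y: point load 66 at a = 5.25: Pab(L + a)/(6LEI) = 176.9/EI
  θ_X0 = 316.7/EI,  θ_Y0 = 475.9/EI
Flexibility coefficients: a unit moment at one end gives L/(3EI) there and L/(6EI) at the far end, so f₁₁ = f₂₂ = 2.333/EI and f₁₂ = f₂₁ = 1.167/EI.
Compatibility — zero rotation at each built-in end:
  2.333 M_X + 1.167 M_Y = 316.7
  1.167 M_X + 2.333 M_Y = 475.9
Solving the pair gives M_X = 45.03 kN·m and M_Y = 181.4 kN·m (hogging).

M_X = 45.03 kN·m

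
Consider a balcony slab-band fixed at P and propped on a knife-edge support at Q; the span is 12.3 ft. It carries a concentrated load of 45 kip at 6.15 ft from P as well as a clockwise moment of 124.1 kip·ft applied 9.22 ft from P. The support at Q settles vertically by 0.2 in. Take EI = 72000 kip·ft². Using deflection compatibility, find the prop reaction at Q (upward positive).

R_Q = 26.31 kip

Choose R_Q as the redundant. The primary structure is the cantilever fixed at P.
Downward deflection at the released point Q due to the loads:
  point load 45 at a = 6.15: Pa²(3L − a)/(6EI) = 8723/EI
  clockwise couple 124.1 at a = 9.22: M₀a(2L − a)/(2EI) = 8799/EI
  δ_0 = 17522/EI
Tip deflection under a unit load at Q: L³/(3EI) = 620.3/EI.
With EI = 72000 kip·ft²: δ_0 = 0.24336 ft and δ_{QQ} = 0.008615 ft/kip.
Compatibility — the beam at Q must follow the support down by 0.01667 ft: δ_0 − R_Q·δ_{QQ} = 0.01667, so R_Q = (0.24336 − 0.01667)/0.008615 = 26.31 kip.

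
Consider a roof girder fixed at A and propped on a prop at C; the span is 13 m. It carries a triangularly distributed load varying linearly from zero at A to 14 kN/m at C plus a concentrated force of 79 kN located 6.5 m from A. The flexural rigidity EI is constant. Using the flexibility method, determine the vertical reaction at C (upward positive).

R_C = 74.74 kN

Release the roller at C. Primary structure: cantilever fixed at A.
Free-end deflection of the primary structure under the applied loading (downward +):
  triangular load, peak 14 at the free end: 11w₀L⁴/(120EI) = 36653/EI
  point load 79 at a = 6.5: Pa²(3L − a)/(6EI) = 18079/EI
  δ_0 = 54733/EI
Flexibility coefficient — unit upward force at C: δ_{CC} = L³/(3EI) = 732.3/EI.
The prop prevents deflection at C: R_C = δ_0/δ_{CC} = 54733/732.3 = 74.74 kN.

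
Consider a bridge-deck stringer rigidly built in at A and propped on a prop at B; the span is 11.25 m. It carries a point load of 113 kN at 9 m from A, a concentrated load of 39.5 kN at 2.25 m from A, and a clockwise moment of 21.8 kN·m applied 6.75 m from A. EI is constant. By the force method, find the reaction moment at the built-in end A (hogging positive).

M_A = 180.4 kN·m

Take the reaction at B as the redundant and release it; the primary structure is a cantilever fixed at A.
Downward deflection at the released point B due to the loads:
  point load 113 at a = 9: Pa²(3L − a)/(6EI) = 37756/EI
  point load 39.5 at a = 2.25: Pa²(3L − a)/(6EI) = 1050/EI
  clockwise couple 21.8 at a = 6.75: M₀a(2L − a)/(2EI) = 1159/EI
  δ_0 = 39965/EI
Flexibility coefficient — unit upward force at B: δ_{BB} = L³/(3EI) = 474.6/EI.
Compatibility at B: δ_0 − R_B·δ_{BB} = 0, so R_B = 39965/474.6 = 84.21 kN.
Moment equilibrium about A: M_A = Σ(load moments about A) − R_B·L = 1128 − 84.21×11.25 = 180.4 kN·m.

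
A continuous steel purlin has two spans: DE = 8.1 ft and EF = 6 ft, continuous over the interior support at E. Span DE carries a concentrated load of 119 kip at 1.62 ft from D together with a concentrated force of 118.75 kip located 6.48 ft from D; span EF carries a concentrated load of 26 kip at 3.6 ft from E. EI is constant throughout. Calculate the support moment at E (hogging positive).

M_E = 143.9 kip·ft

Release continuity at E by inserting a hinge; the redundant is the internal moment M_E. The primary structure is two simply-supported spans DE and EF.
Discontinuity in slope at E on the released structure — sum the simple-span end rotations:
  span DE: point load 119 at a = 1.62: Pab(L + a)/(6LEI) = 249.8/EI
  span DE: point load 118.75 at a = 6.48: Pab(L + a)/(6LEI) = 374/EI
  span EF: point load 26 at a = 3.6: Pab(L + b)/(6LEI) = 52.42/EI
  relative rotation θ_0 = (623.8 + 52.42)/EI = 676.2/EI
A unit hogging moment at E produces rotation L₁/(3EI) + L₂/(3EI) = 4.7/EI.
Compatibility: M_E·(L₁+L₂)/(3EI) = θ_0, giving M_E = 143.9 kip·ft (hogging).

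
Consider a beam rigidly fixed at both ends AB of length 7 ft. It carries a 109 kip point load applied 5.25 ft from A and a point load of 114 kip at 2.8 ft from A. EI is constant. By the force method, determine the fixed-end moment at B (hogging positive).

Release both end moments; the primary structure is a simply-supported span AB with redundants M_A and M_B.
On the primary (simply-supported) span, the end slopes from the loading are:
  at A: point load 109 at a = 5.25: Pab(L + b)/(6LEI) = 208.6/EI
  at B: point load 109 at a = 5.25: Pab(L + a)/(6LEI) = 292.1/EI
  at A: point load 114 at a = 2.8: Pab(L + b)/(6LEI) = 357.5/EI
  at B: point load 114 at a = 2.8: Pab(L + a)/(6LEI) = 312.8/EI
  θ_A0 = 566.1/EI,  θ_B0 = 604.9/EI
Flexibility coefficients: a unit moment at one end gives L/(3EI) there and L/(6EI) at the far end, so f₁₁ = f₂₂ = 2.333/EI and f₁₂ = f₂₁ = 1.167/EI.
Compatibility — zero rotation at each built-in end:
  2.333 M_A + 1.167 M_B = 566.1
  1.167 M_A + 2.333 M_B = 604.9
Solving the pair gives M_A = 150.7 kip·ft and M_B = 183.9 kip·ft (hogging).

M_B = 183.9 kip·ft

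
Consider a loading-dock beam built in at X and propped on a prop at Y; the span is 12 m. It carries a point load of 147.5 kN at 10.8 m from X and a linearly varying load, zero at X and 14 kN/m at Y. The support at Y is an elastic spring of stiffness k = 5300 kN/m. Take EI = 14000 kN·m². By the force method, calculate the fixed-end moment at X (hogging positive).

M_X = 214.6 kN·m

Take the reaction at Y as the redundant and release it; the primary structure is a cantilever fixed at X.
Free-end deflection of the primary structure under the applied loading (downward +):
  point load 147.5 at a = 10.8: Pa²(3L − a)/(6EI) = 72258/EI
  triangular load, peak 14 at the free end: 11w₀L⁴/(120EI) = 26611/EI
  δ_0 = 98870/EI
Tip deflection under a unit load at Y: L³/(3EI) = 576/EI.
With EI = 14000 kN·m²: δ_0 = 7.0621 m and δ_{YY} = 0.041143 m/kN.
Compatibility — the spring shortens by R_Y/k under the reaction it provides: δ_0 − R_Y·δ_{YY} = R_Y/k. With 1/k = 0.000189 m/kN, R_Y = δ_0 / (δ_{YY} + 1/k) = 7.0621 / (0.041143 + 0.000189) = 170.9 kN.
Moment equilibrium about X: M_X = Σ(load moments about X) − R_Y·L = 2265 − 170.9×12 = 214.6 kN·m.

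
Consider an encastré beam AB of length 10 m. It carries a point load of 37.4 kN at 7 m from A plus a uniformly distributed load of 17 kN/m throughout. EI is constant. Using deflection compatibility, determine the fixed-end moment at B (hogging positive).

Take the two fixed-end moments M_A, M_B as redundants; the released structure is the simple span AB.
On the primary (simply-supported) span, the end slopes from the loading are:
  at A: point load 37.4 at a = 7: Pab(L + b)/(6LEI) = 170.2/EI
  at B: point load 37.4 at a = 7: Pab(L + a)/(6LEI) = 222.5/EI
  at A: UDL 17: wL³/(24EI) = 708.3/EI
  at B: UDL 17: wL³/(24EI) = 708.3/EI
  θ_A0 = 878.5/EI,  θ_B0 = 930.9/EI
Flexibility coefficients: a unit moment at one end gives L/(3EI) there and L/(6EI) at the far end, so f₁₁ = f₂₂ = 3.333/EI and f₁₂ = f₂₁ = 1.667/EI.
Compatibility — zero rotation at each built-in end:
  3.333 M_A + 1.667 M_B = 878.5
  1.667 M_A + 3.333 M_B = 930.9
Solving the pair gives M_A = 165.2 kN·m and M_B = 196.6 kN·m (hogging).

M_B = 196.6 kN·m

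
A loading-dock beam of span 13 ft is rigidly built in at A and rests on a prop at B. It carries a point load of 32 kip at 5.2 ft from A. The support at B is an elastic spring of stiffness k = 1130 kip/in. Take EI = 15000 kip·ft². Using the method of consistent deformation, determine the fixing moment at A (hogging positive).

M_A = 80 kip·ft

Take the reaction at B as the redundant and release it; the primary structure is a cantilever fixed at A.
Primary-structure tip deflection at B by superposition:
  point load 32 at a = 5.2: Pa²(3L − a)/(6EI) = 4874/EI
Tip deflection under a unit load at B: L³/(3EI) = 732.3/EI.
With EI = 15000 kip·ft²: δ_0 = 0.32496 ft and δ_{BB} = 0.048822 ft/kip.
Compatibility — the spring shortens by R_B/k under the reaction it provides: δ_0 − R_B·δ_{BB} = R_B/k. With 1/k = 1/(1130×12) ft/kip = 0.000074 ft/kip, R_B = δ_0 / (δ_{BB} + 1/k) = 0.32496 / (0.048822 + 0.000074) = 6.646 kip.
Moment equilibrium about A: M_A = Σ(load moments about A) − R_B·L = 166.4 − 6.646×13 = 80 kip·ft.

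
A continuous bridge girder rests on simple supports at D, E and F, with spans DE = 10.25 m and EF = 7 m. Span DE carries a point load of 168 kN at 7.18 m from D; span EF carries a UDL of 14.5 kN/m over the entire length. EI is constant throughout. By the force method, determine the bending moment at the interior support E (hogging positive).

Insert a hinge at E; M_E is the redundant, and each span becomes simply supported.
Discontinuity in slope at E on the released structure — sum the simple-span end rotations:
  span DE: point load 168 at a = 7.18: Pab(L + a)/(6LEI) = 1050/EI
  span EF: UDL 14.5: wL³/(24EI) = 207.2/EI
  relative rotation θ_0 = (1050 + 207.2)/EI = 1257/EI
A unit hogging moment at E produces rotation L₁/(3EI) + L₂/(3EI) = 5.75/EI.
Slope continuity at E: θ_0 = M_E·5.75/EI, so M_E = 1257/5.75 = 218.6 kN·m (hogging).

M_E = 218.6 kN·m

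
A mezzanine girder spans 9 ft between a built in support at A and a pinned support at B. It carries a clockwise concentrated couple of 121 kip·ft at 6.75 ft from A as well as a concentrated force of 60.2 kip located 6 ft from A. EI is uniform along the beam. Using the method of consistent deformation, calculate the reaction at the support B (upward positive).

R_B = 50.12 kip

Release the roller at B. Primary structure: cantilever fixed at A.
Free-end deflection of the primary structure under the applied loading (downward +):
  clockwise couple 121 at a = 6.75: M₀a(2L − a)/(2EI) = 4594/EI
  point load 60.2 at a = 6: Pa²(3L − a)/(6EI) = 7585/EI
  δ_0 = 12179/EI
Flexibility coefficient — unit upward force at B: δ_{BB} = L³/(3EI) = 243/EI.
Compatibility at B: δ_0 − R_B·δ_{BB} = 0, so R_B = 12179/243 = 50.12 kip.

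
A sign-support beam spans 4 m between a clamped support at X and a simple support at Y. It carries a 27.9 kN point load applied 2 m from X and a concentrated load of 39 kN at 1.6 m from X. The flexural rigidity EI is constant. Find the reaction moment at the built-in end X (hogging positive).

M_X = 50.88 kN·m

Release the roller at Y. Primary structure: cantilever fixed at X.
Primary-structure tip deflection at Y by superposition:
  point load 27.9 at a = 2: Pa²(3L − a)/(6EI) = 186/EI
  point load 39 at a = 1.6: Pa²(3L − a)/(6EI) = 173.1/EI
  δ_0 = 359.1/EI
Flexibility coefficient — unit upward force at Y: δ_{YY} = L³/(3EI) = 21.33/EI.
The prop prevents deflection at Y: R_Y = δ_0/δ_{YY} = 359.1/21.33 = 16.83 kN.
Moment equilibrium about X: M_X = Σ(load moments about X) − R_Y·L = 118.2 − 16.83×4 = 50.88 kN·m.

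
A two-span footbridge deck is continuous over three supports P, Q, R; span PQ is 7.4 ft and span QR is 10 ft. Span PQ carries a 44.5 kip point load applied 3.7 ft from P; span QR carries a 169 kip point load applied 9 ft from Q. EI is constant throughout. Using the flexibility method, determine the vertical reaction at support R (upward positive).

R_R = 144.7 kip

Release continuity at Q by inserting a hinge; the redundant is the internal moment M_Q. The primary structure is two simply-supported spans PQ and QR.
Discontinuity in slope at Q on the released structure — sum the simple-span end rotations:
  span PQ: point load 44.5 at a = 3.7: Pab(L + a)/(6LEI) = 152.3/EI
  span QR: point load 169 at a = 9: Pab(L + b)/(6LEI) = 278.9/EI
  relative rotation θ_0 = (152.3 + 278.9)/EI = 431.2/EI
A unit hogging moment at Q produces rotation L₁/(3EI) + L₂/(3EI) = 5.8/EI.
Slope continuity at Q: θ_0 = M_Q·5.8/EI, so M_Q = 431.2/5.8 = 74.34 kip·ft (hogging).
Span QR, ΣM about R: R_Q^{QR}·10 = 169 + 74.34, so R_Q^{QR} = 24.33 kip and R_R = 169 − 24.33 = 144.7 kip.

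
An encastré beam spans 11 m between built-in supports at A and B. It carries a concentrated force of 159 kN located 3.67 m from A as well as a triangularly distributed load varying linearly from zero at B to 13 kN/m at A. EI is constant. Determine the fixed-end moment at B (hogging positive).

Take the two fixed-end moments M_A, M_B as redundants; the released structure is the simple span AB.
Simple-span end rotations at A and B under the given loads:
  at A: point load 159 at a = 3.67: Pab(L + b)/(6LEI) = 1188/EI
  at B: point load 159 at a = 3.67: Pab(L + a)/(6LEI) = 950.7/EI
  at A: triangular load, peak 13: w₀L³/(45EI) = 384.5/EI
  at B: triangular load, peak 13: 7w₀L³/(360EI) = 336.4/EI
  θ_A0 = 1572/EI,  θ_B0 = 1287/EI
Flexibility coefficients: a unit moment at one end gives L/(3EI) there and L/(6EI) at the far end, so f₁₁ = f₂₂ = 3.667/EI and f₁₂ = f₂₁ = 1.833/EI.
Compatibility — zero rotation at each built-in end:
  3.667 M_A + 1.833 M_B = 1572
  1.833 M_A + 3.667 M_B = 1287
Solving the pair gives M_A = 337.8 kN·m and M_B = 182.2 kN·m (hogging).

M_B = 182.2 kN·m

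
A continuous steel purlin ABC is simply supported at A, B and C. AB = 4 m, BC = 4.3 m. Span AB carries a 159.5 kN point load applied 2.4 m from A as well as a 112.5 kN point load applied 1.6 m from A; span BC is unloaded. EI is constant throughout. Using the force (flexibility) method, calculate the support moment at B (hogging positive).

M_B = 95.47 kN·m

Release continuity at B by inserting a hinge; the redundant is the internal moment M_B. The primary structure is two simply-supported spans AB and BC.
Rotations at B on the released spans (each span's end-slope, ×1/EI):
  span AB: point load 159.5 at a = 2.4: Pab(L + a)/(6LEI) = 163.3/EI
  span AB: point load 112.5 at a = 1.6: Pab(L + a)/(6LEI) = 100.8/EI
  relative rotation θ_0 = (264.1 + 0)/EI = 264.1/EI
A unit hogging moment at B produces rotation L₁/(3EI) + L₂/(3EI) = 2.767/EI.
Slope continuity at B: θ_0 = M_B·2.767/EI, so M_B = 264.1/2.767 = 95.47 kN·m (hogging).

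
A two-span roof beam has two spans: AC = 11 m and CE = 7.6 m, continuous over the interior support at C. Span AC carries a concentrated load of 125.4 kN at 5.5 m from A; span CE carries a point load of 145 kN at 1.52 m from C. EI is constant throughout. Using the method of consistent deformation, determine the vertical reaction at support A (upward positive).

R_A = 42.9 kN

Release continuity at C by inserting a hinge; the redundant is the internal moment M_C. The primary structure is two simply-supported spans AC and CE.
Discontinuity in slope at C on the released structure — sum the simple-span end rotations:
  span AC: point load 125.4 at a = 5.5: Pab(L + a)/(6LEI) = 948.3/EI
  span CE: point load 145 at a = 1.52: Pab(L + b)/(6LEI) = 402/EI
  relative rotation θ_0 = (948.3 + 402)/EI = 1350/EI
A unit hogging moment at C produces rotation L₁/(3EI) + L₂/(3EI) = 6.2/EI.
Slope continuity at C: θ_0 = M_C·6.2/EI, so M_C = 1350/6.2 = 217.8 kN·m (hogging).
Span AC, ΣM about A with M_C applied at C: R_C^{AC}·11 = 689.7 + 217.8, so R_C^{AC} = 82.5 kN and R_A = 125.4 − 82.5 = 42.9 kN.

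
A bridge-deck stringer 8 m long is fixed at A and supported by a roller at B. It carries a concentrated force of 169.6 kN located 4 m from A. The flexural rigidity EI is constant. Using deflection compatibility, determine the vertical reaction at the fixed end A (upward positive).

R_A = 116.6 kN

Remove the prop at B; the released (primary) structure is a cantilever built in at A.
Deflection at B on the released cantilever, summing each load's contribution:
  point load 169.6 at a = 4: Pa²(3L − a)/(6EI) = 9045/EI
Tip deflection under a unit load at B: L³/(3EI) = 170.7/EI.
Compatibility at B: δ_0 − R_B·δ_{BB} = 0, so R_B = 9045/170.7 = 53 kN.
Vertical equilibrium: R_A = ΣP − R_B = 169.6 − 53 = 116.6 kN.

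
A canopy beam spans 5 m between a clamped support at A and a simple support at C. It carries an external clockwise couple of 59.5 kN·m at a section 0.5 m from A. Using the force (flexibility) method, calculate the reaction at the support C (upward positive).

Take the reaction at C as the redundant and release it; the primary structure is a cantilever fixed at A.
Free-end deflection of the primary structure under the applied loading (downward +):
  clockwise couple 59.5 at a = 0.5: M₀a(2L − a)/(2EI) = 141.3/EI
Tip deflection under a unit load at C: L³/(3EI) = 41.67/EI.
Compatibility at C: δ_0 − R_C·δ_{CC} = 0, so R_C = 141.3/41.67 = 3.392 kN.

R_C = 3.392 kN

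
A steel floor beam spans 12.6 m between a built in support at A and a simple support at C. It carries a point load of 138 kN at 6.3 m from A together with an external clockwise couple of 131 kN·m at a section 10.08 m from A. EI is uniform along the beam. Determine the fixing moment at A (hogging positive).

M_A = 268.4 kN·m

Take the reaction at C as the redundant and release it; the primary structure is a cantilever fixed at A.
Primary-structure tip deflection at C by superposition:
  point load 138 at a = 6.3: Pa²(3L − a)/(6EI) = 28755/EI
  clockwise couple 131 at a = 10.08: M₀a(2L − a)/(2EI) = 9983/EI
  δ_0 = 38738/EI
Flexibility coefficient — unit upward force at C: δ_{CC} = L³/(3EI) = 666.8/EI.
The prop prevents deflection at C: R_C = δ_0/δ_{CC} = 38738/666.8 = 58.1 kN.
Moment equilibrium about A: M_A = Σ(load moments about A) − R_C·L = 1000 − 58.1×12.6 = 268.4 kN·m.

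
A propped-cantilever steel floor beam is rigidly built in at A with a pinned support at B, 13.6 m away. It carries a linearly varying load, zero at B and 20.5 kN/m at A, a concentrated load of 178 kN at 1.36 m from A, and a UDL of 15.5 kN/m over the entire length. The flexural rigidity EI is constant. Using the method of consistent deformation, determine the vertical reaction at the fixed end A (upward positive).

R_A = 418.7 kN

Remove the prop at B; the released (primary) structure is a cantilever built in at A.
Free-end deflection of the primary structure under the applied loading (downward +):
  triangular load, peak 20.5 at the fixed end: w₀L⁴/(30EI) = 23377/EI
  point load 178 at a = 1.36: Pa²(3L − a)/(6EI) = 2164/EI
  UDL 15.5: wL⁴/(8EI) = 66282/EI
  δ_0 = 91823/EI
Flexibility coefficient — unit upward force at B: δ_{BB} = L³/(3EI) = 838.5/EI.
The prop prevents deflection at B: R_B = δ_0/δ_{BB} = 91823/838.5 = 109.5 kN.
Vertical equilibrium: R_A = ΣP − R_B = 528.2 − 109.5 = 418.7 kN.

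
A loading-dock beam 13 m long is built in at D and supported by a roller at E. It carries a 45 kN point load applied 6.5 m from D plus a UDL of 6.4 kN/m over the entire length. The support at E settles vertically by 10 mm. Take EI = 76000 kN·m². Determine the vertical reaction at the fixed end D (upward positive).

Release the roller at E. Primary structure: cantilever fixed at D.
Primary-structure tip deflection at E by superposition:
  point load 45 at a = 6.5: Pa²(3L − a)/(6EI) = 10298/EI
  UDL 6.4: wL⁴/(8EI) = 22849/EI
  δ_0 = 33147/EI
Tip deflection under a unit load at E: L³/(3EI) = 732.3/EI.
With EI = 76000 kN·m²: δ_0 = 0.43615 m and δ_{EE} = 0.009636 m/kN.
Compatibility — the beam at E must follow the support down by 0.01 m: δ_0 − R_E·δ_{EE} = 0.01, so R_E = (0.43615 − 0.01)/0.009636 = 44.22 kN.
Vertical equilibrium: R_D = ΣP − R_E = 128.2 − 44.22 = 83.98 kN.

R_D = 83.98 kN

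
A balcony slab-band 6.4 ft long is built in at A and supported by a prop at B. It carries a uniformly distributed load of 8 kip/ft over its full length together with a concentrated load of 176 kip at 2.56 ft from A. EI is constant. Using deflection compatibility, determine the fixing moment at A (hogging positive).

M_A = 257.2 kip·ft

Remove the prop at B; the released (primary) structure is a cantilever built in at A.
Deflection at B on the released cantilever, summing each load's contribution:
  UDL 8: wL⁴/(8EI) = 1678/EI
  point load 176 at a = 2.56: Pa²(3L − a)/(6EI) = 3199/EI
  δ_0 = 4877/EI
Flexibility coefficient — unit upward force at B: δ_{BB} = L³/(3EI) = 87.38/EI.
The prop prevents deflection at B: R_B = δ_0/δ_{BB} = 4877/87.38 = 55.81 kip.
Moment equilibrium about A: M_A = Σ(load moments about A) − R_B·L = 614.4 − 55.81×6.4 = 257.2 kip·ft.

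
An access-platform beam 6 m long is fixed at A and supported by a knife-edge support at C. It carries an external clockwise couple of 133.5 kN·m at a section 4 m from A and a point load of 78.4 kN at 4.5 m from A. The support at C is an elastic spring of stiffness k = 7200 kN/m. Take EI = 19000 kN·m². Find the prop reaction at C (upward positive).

R_C = 76.48 kN

Remove the prop at C; the released (primary) structure is a cantilever built in at A.
Free-end deflection of the primary structure under the applied loading (downward +):
  clockwise couple 133.5 at a = 4: M₀a(2L − a)/(2EI) = 2136/EI
  point load 78.4 at a = 4.5: Pa²(3L − a)/(6EI) = 3572/EI
  δ_0 = 5708/EI
Flexibility coefficient — unit upward force at C: δ_{CC} = L³/(3EI) = 72/EI.
With EI = 19000 kN·m²: δ_0 = 0.30043 m and δ_{CC} = 0.003789 m/kN.
Compatibility — the spring shortens by R_C/k under the reaction it provides: δ_0 − R_C·δ_{CC} = R_C/k. With 1/k = 0.000139 m/kN, R_C = δ_0 / (δ_{CC} + 1/k) = 0.30043 / (0.003789 + 0.000139) = 76.48 kN.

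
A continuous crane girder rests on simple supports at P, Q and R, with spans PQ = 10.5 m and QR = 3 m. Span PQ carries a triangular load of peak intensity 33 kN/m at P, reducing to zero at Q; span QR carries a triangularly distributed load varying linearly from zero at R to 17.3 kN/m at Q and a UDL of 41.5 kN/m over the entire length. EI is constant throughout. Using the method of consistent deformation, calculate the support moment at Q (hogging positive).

Release continuity at Q by inserting a hinge; the redundant is the internal moment M_Q. The primary structure is two simply-supported spans PQ and QR.
End slopes at the hinge Q, treating each span as simply supported:
  span PQ: triangular load, peak 33: 7w₀L³/(360EI) = 742.8/EI
  span QR: triangular load, peak 17.3: w₀L³/(45EI) = 10.38/EI
  span QR: UDL 41.5: wL³/(24EI) = 46.69/EI
  relative rotation θ_0 = (742.8 + 57.07)/EI = 799.9/EI
A unit hogging moment at Q produces rotation L₁/(3EI) + L₂/(3EI) = 4.5/EI.
Slope continuity at Q: θ_0 = M_Q·4.5/EI, so M_Q = 799.9/4.5 = 177.8 kN·m (hogging).

M_Q = 177.8 kN·m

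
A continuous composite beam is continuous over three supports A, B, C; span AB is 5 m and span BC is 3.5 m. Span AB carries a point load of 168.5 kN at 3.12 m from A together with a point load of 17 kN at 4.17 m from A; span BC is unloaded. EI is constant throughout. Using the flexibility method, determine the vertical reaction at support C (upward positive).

R_C = -28.79 kN

Insert a hinge at B; M_B is the redundant, and each span becomes simply supported.
Rotations at B on the released spans (each span's end-slope, ×1/EI):
  span AB: point load 168.5 at a = 3.12: Pab(L + a)/(6LEI) = 267.5/EI
  span AB: point load 17 at a = 4.17: Pab(L + a)/(6LEI) = 17.99/EI
  relative rotation θ_0 = (285.5 + 0)/EI = 285.5/EI
A unit hogging moment at B produces rotation L₁/(3EI) + L₂/(3EI) = 2.833/EI.
Compatibility: M_B·(L₁+L₂)/(3EI) = θ_0, giving M_B = 100.8 kN·m (hogging).
Span BC, ΣM about C: R_B^{BC}·3.5 = 0 + 100.8, so R_B^{BC} = 28.79 kN and R_C = 0 − 28.79 = -28.79 kN.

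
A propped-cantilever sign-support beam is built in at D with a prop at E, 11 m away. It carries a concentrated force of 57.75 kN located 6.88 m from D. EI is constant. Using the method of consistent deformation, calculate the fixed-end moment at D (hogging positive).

M_D = 102.3 kN·m

Remove the prop at E; the released (primary) structure is a cantilever built in at D.
Free-end deflection of the primary structure under the applied loading (downward +):
  point load 57.75 at a = 6.88: Pa²(3L − a)/(6EI) = 11900/EI
Flexibility coefficient — unit upward force at E: δ_{EE} = L³/(3EI) = 443.7/EI.
Compatibility at E: δ_0 − R_E·δ_{EE} = 0, so R_E = 11900/443.7 = 26.82 kN.
Moment equilibrium about D: M_D = Σ(load moments about D) − R_E·L = 397.3 − 26.82×11 = 102.3 kN·m.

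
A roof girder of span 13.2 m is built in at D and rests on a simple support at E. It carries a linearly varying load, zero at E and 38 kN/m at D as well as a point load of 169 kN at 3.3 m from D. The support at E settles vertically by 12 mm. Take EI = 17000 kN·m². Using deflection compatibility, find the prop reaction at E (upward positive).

R_E = 64.42 kN

Choose R_E as the redundant. The primary structure is the cantilever fixed at D.
Deflection at E on the released cantilever, summing each load's contribution:
  triangular load, peak 38 at the fixed end: w₀L⁴/(30EI) = 38455/EI
  point load 169 at a = 3.3: Pa²(3L − a)/(6EI) = 11134/EI
  δ_0 = 49590/EI
Flexibility coefficient — unit upward force at E: δ_{EE} = L³/(3EI) = 766.7/EI.
With EI = 17000 kN·m²: δ_0 = 2.9171 m and δ_{EE} = 0.045097 m/kN.
Compatibility — the beam at E must follow the support down by 0.012 m: δ_0 − R_E·δ_{EE} = 0.012, so R_E = (2.9171 − 0.012)/0.045097 = 64.42 kN.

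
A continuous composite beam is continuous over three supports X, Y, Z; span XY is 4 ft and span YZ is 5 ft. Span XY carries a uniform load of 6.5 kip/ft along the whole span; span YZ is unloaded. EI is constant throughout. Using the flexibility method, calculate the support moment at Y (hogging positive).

Insert a hinge at Y; M_Y is the redundant, and each span becomes simply supported.
Rotations at Y on the released spans (each span's end-slope, ×1/EI):
  span XY: UDL 6.5: wL³/(24EI) = 17.33/EI
  relative rotation θ_0 = (17.33 + 0)/EI = 17.33/EI
A unit hogging moment at Y produces rotation L₁/(3EI) + L₂/(3EI) = 3/EI.
Compatibility: M_Y·(L₁+L₂)/(3EI) = θ_0, giving M_Y = 5.778 kip·ft (hogging).

M_Y = 5.778 kip·ft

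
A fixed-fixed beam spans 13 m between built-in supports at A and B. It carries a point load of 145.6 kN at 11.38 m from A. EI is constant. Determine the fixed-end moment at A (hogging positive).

Take the two fixed-end moments M_A, M_B as redundants; the released structure is the simple span AB.
On the primary (simply-supported) span, the end slopes from the loading are:
  at A: point load 145.6 at a = 11.38: Pab(L + b)/(6LEI) = 503.1/EI
  at B: point load 145.6 at a = 11.38: Pab(L + a)/(6LEI) = 839/EI
  θ_A0 = 503.1/EI,  θ_B0 = 839/EI
Flexibility coefficients: a unit moment at one end gives L/(3EI) there and L/(6EI) at the far end, so f₁₁ = f₂₂ = 4.333/EI and f₁₂ = f₂₁ = 2.167/EI.
Compatibility — zero rotation at each built-in end:
  4.333 M_A + 2.167 M_B = 503.1
  2.167 M_A + 4.333 M_B = 839
Solving the pair gives M_A = 25.73 kN·m and M_B = 180.7 kN·m (hogging).

M_A = 25.73 kN·m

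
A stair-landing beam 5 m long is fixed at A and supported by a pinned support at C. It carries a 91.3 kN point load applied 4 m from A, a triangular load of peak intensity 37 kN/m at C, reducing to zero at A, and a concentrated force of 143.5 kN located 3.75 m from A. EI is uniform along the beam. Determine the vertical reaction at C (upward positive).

R_C = 206 kN

Remove the prop at C; the released (primary) structure is a cantilever built in at A.
Deflection at C on the released cantilever, summing each load's contribution:
  point load 91.3 at a = 4: Pa²(3L − a)/(6EI) = 2678/EI
  triangular load, peak 37 at the free end: 11w₀L⁴/(120EI) = 2120/EI
  point load 143.5 at a = 3.75: Pa²(3L − a)/(6EI) = 3784/EI
  δ_0 = 8582/EI
Flexibility coefficient — unit upward force at C: δ_{CC} = L³/(3EI) = 41.67/EI.
The prop prevents deflection at C: R_C = δ_0/δ_{CC} = 8582/41.67 = 206 kN.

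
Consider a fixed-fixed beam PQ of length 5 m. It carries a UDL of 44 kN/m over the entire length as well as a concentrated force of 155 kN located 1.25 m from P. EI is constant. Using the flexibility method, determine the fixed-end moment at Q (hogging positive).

M_Q = 128 kN·m

Release both end moments; the primary structure is a simply-supported span PQ with redundants M_P and M_Q.
End rotations of the released simple span under the applied load (×1/EI):
  at P: UDL 44: wL³/(24EI) = 229.2/EI
  at Q: UDL 44: wL³/(24EI) = 229.2/EI
  at P: point load 155 at a = 1.25: Pab(L + b)/(6LEI) = 211.9/EI
  at Q: point load 155 at a = 1.25: Pab(L + a)/(6LEI) = 151.4/EI
  θ_P0 = 441.1/EI,  θ_Q0 = 380.5/EI
Flexibility coefficients: a unit moment at one end gives L/(3EI) there and L/(6EI) at the far end, so f₁₁ = f₂₂ = 1.667/EI and f₁₂ = f₂₁ = 0.8333/EI.
Compatibility — zero rotation at each built-in end:
  1.667 M_P + 0.8333 M_Q = 441.1
  0.8333 M_P + 1.667 M_Q = 380.5
Solving the pair gives M_P = 200.7 kN·m and M_Q = 128 kN·m (hogging).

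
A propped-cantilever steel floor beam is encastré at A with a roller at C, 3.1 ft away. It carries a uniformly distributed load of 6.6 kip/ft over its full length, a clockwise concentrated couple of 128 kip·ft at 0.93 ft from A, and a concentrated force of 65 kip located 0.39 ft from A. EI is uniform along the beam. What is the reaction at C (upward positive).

R_C = 40.74 kip

Choose R_C as the redundant. The primary structure is the cantilever fixed at A.
Deflection at C on the released cantilever, summing each load's contribution:
  UDL 6.6: wL⁴/(8EI) = 76.19/EI
  clockwise couple 128 at a = 0.93: M₀a(2L − a)/(2EI) = 313.7/EI
  point load 65 at a = 0.39: Pa²(3L − a)/(6EI) = 14.68/EI
  δ_0 = 404.5/EI
Tip deflection under a unit load at C: L³/(3EI) = 9.93/EI.
Compatibility at C: δ_0 − R_C·δ_{CC} = 0, so R_C = 404.5/9.93 = 40.74 kip.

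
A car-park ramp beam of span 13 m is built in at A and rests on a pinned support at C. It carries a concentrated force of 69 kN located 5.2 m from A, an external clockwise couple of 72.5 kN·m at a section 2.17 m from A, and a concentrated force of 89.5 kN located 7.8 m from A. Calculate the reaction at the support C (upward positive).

Remove the prop at C; the released (primary) structure is a cantilever built in at A.
Primary-structure tip deflection at C by superposition:
  point load 69 at a = 5.2: Pa²(3L − a)/(6EI) = 10510/EI
  clockwise couple 72.5 at a = 2.17: M₀a(2L − a)/(2EI) = 1875/EI
  point load 89.5 at a = 7.8: Pa²(3L − a)/(6EI) = 28315/EI
  δ_0 = 40700/EI
Flexibility coefficient — unit upward force at C: δ_{CC} = L³/(3EI) = 732.3/EI.
The prop prevents deflection at C: R_C = δ_0/δ_{CC} = 40700/732.3 = 55.58 kN.

R_C = 55.58 kN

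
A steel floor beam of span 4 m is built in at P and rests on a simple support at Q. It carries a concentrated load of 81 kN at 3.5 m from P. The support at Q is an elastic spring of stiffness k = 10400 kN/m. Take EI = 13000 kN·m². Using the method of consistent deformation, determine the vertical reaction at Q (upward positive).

R_Q = 62.24 kN

Remove the prop at Q; the released (primary) structure is a cantilever built in at P.
Downward deflection at the released point Q due to the loads:
  point load 81 at a = 3.5: Pa²(3L − a)/(6EI) = 1406/EI
Flexibility coefficient — unit upward force at Q: δ_{QQ} = L³/(3EI) = 21.33/EI.
With EI = 13000 kN·m²: δ_0 = 0.10813 m and δ_{QQ} = 0.001641 m/kN.
Compatibility — the spring shortens by R_Q/k under the reaction it provides: δ_0 − R_Q·δ_{QQ} = R_Q/k. With 1/k = 0.000096 m/kN, R_Q = δ_0 / (δ_{QQ} + 1/k) = 0.10813 / (0.001641 + 0.000096) = 62.24 kN.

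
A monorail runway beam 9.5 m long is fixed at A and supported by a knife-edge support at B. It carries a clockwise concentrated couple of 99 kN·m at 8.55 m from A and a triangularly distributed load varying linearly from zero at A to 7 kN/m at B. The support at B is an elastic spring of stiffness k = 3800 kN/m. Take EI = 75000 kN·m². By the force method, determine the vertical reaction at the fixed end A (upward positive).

Remove the prop at B; the released (primary) structure is a cantilever built in at A.
Primary-structure tip deflection at B by superposition:
  clockwise couple 99 at a = 8.55: M₀a(2L − a)/(2EI) = 4423/EI
  triangular load, peak 7 at the free end: 11w₀L⁴/(120EI) = 5226/EI
  δ_0 = 9649/EI
Flexibility coefficient — unit upward force at B: δ_{BB} = L³/(3EI) = 285.8/EI.
With EI = 75000 kN·m²: δ_0 = 0.12865 m and δ_{BB} = 0.003811 m/kN.
Compatibility — the spring shortens by R_B/k under the reaction it provides: δ_0 − R_B·δ_{BB} = R_B/k. With 1/k = 0.000263 m/kN, R_B = δ_0 / (δ_{BB} + 1/k) = 0.12865 / (0.003811 + 0.000263) = 31.58 kN.
Vertical equilibrium: R_A = ΣP − R_B = 33.25 − 31.58 = 1.668 kN.

R_A = 1.668 kN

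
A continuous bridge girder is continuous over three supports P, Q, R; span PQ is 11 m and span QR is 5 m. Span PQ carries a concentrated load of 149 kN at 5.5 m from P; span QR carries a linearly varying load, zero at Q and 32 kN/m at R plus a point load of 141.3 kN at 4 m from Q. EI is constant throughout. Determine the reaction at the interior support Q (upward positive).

R_Q = 201.3 kN

Insert a hinge at Q; M_Q is the redundant, and each span becomes simply supported.
End slopes at the hinge Q, treating each span as simply supported:
  span PQ: point load 149 at a = 5.5: Pab(L + a)/(6LEI) = 1127/EI
  span QR: triangular load, peak 32: 7w₀L³/(360EI) = 77.78/EI
  span QR: point load 141.3 at a = 4: Pab(L + b)/(6LEI) = 113/EI
  relative rotation θ_0 = (1127 + 190.8)/EI = 1318/EI
A unit hogging moment at Q produces rotation L₁/(3EI) + L₂/(3EI) = 5.333/EI.
Compatibility: M_Q·(L₁+L₂)/(3EI) = θ_0, giving M_Q = 247.1 kN·m (hogging).
Span PQ, ΣM about P with M_Q applied at Q: R_Q^{PQ}·11 = 819.5 + 247.1, so R_Q^{PQ} = 96.96 kN and R_P = 149 − 96.96 = 52.04 kN.
Span QR, ΣM about R: R_Q^{QR}·5 = 274.6 + 247.1, so R_Q^{QR} = 104.3 kN and R_R = 221.3 − 104.3 = 117 kN.
R_Q = 96.96 + 104.3 = 201.3 kN.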